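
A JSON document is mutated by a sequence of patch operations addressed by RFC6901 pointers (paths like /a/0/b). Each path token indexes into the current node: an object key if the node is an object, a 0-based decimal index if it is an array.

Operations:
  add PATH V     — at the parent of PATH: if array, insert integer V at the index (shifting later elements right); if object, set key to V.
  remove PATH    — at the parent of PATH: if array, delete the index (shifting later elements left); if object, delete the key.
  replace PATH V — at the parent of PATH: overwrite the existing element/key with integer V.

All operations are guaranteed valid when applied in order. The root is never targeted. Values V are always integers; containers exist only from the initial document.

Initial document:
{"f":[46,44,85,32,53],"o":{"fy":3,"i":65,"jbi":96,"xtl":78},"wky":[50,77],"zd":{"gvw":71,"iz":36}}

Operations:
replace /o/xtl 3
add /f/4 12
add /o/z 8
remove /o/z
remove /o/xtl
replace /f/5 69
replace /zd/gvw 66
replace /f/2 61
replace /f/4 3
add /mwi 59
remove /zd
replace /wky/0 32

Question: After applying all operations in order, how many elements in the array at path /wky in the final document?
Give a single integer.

Answer: 2

Derivation:
After op 1 (replace /o/xtl 3): {"f":[46,44,85,32,53],"o":{"fy":3,"i":65,"jbi":96,"xtl":3},"wky":[50,77],"zd":{"gvw":71,"iz":36}}
After op 2 (add /f/4 12): {"f":[46,44,85,32,12,53],"o":{"fy":3,"i":65,"jbi":96,"xtl":3},"wky":[50,77],"zd":{"gvw":71,"iz":36}}
After op 3 (add /o/z 8): {"f":[46,44,85,32,12,53],"o":{"fy":3,"i":65,"jbi":96,"xtl":3,"z":8},"wky":[50,77],"zd":{"gvw":71,"iz":36}}
After op 4 (remove /o/z): {"f":[46,44,85,32,12,53],"o":{"fy":3,"i":65,"jbi":96,"xtl":3},"wky":[50,77],"zd":{"gvw":71,"iz":36}}
After op 5 (remove /o/xtl): {"f":[46,44,85,32,12,53],"o":{"fy":3,"i":65,"jbi":96},"wky":[50,77],"zd":{"gvw":71,"iz":36}}
After op 6 (replace /f/5 69): {"f":[46,44,85,32,12,69],"o":{"fy":3,"i":65,"jbi":96},"wky":[50,77],"zd":{"gvw":71,"iz":36}}
After op 7 (replace /zd/gvw 66): {"f":[46,44,85,32,12,69],"o":{"fy":3,"i":65,"jbi":96},"wky":[50,77],"zd":{"gvw":66,"iz":36}}
After op 8 (replace /f/2 61): {"f":[46,44,61,32,12,69],"o":{"fy":3,"i":65,"jbi":96},"wky":[50,77],"zd":{"gvw":66,"iz":36}}
After op 9 (replace /f/4 3): {"f":[46,44,61,32,3,69],"o":{"fy":3,"i":65,"jbi":96},"wky":[50,77],"zd":{"gvw":66,"iz":36}}
After op 10 (add /mwi 59): {"f":[46,44,61,32,3,69],"mwi":59,"o":{"fy":3,"i":65,"jbi":96},"wky":[50,77],"zd":{"gvw":66,"iz":36}}
After op 11 (remove /zd): {"f":[46,44,61,32,3,69],"mwi":59,"o":{"fy":3,"i":65,"jbi":96},"wky":[50,77]}
After op 12 (replace /wky/0 32): {"f":[46,44,61,32,3,69],"mwi":59,"o":{"fy":3,"i":65,"jbi":96},"wky":[32,77]}
Size at path /wky: 2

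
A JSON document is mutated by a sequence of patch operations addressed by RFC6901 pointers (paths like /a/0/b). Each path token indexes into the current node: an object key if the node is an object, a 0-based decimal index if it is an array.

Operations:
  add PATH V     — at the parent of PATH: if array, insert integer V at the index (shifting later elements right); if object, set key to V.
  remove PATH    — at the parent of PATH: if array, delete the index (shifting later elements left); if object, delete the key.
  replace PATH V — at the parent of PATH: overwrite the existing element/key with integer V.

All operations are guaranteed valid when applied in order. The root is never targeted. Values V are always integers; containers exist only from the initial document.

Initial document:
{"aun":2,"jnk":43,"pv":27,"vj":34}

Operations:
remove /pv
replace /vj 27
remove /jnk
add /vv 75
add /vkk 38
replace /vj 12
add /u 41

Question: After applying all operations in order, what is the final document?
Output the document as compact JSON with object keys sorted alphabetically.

Answer: {"aun":2,"u":41,"vj":12,"vkk":38,"vv":75}

Derivation:
After op 1 (remove /pv): {"aun":2,"jnk":43,"vj":34}
After op 2 (replace /vj 27): {"aun":2,"jnk":43,"vj":27}
After op 3 (remove /jnk): {"aun":2,"vj":27}
After op 4 (add /vv 75): {"aun":2,"vj":27,"vv":75}
After op 5 (add /vkk 38): {"aun":2,"vj":27,"vkk":38,"vv":75}
After op 6 (replace /vj 12): {"aun":2,"vj":12,"vkk":38,"vv":75}
After op 7 (add /u 41): {"aun":2,"u":41,"vj":12,"vkk":38,"vv":75}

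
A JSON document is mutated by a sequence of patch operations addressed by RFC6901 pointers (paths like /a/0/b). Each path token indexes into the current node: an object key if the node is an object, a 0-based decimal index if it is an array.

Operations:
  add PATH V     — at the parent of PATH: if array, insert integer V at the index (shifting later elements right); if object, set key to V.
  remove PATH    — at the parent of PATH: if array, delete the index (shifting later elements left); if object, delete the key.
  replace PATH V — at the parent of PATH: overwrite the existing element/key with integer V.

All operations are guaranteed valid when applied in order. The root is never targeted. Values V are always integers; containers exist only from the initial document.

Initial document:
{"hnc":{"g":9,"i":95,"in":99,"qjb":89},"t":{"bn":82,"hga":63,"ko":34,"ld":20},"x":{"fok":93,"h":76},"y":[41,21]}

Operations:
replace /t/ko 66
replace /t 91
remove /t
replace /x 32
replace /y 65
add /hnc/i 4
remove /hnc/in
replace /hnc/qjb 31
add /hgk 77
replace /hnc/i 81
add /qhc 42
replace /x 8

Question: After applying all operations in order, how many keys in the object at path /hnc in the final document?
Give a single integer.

After op 1 (replace /t/ko 66): {"hnc":{"g":9,"i":95,"in":99,"qjb":89},"t":{"bn":82,"hga":63,"ko":66,"ld":20},"x":{"fok":93,"h":76},"y":[41,21]}
After op 2 (replace /t 91): {"hnc":{"g":9,"i":95,"in":99,"qjb":89},"t":91,"x":{"fok":93,"h":76},"y":[41,21]}
After op 3 (remove /t): {"hnc":{"g":9,"i":95,"in":99,"qjb":89},"x":{"fok":93,"h":76},"y":[41,21]}
After op 4 (replace /x 32): {"hnc":{"g":9,"i":95,"in":99,"qjb":89},"x":32,"y":[41,21]}
After op 5 (replace /y 65): {"hnc":{"g":9,"i":95,"in":99,"qjb":89},"x":32,"y":65}
After op 6 (add /hnc/i 4): {"hnc":{"g":9,"i":4,"in":99,"qjb":89},"x":32,"y":65}
After op 7 (remove /hnc/in): {"hnc":{"g":9,"i":4,"qjb":89},"x":32,"y":65}
After op 8 (replace /hnc/qjb 31): {"hnc":{"g":9,"i":4,"qjb":31},"x":32,"y":65}
After op 9 (add /hgk 77): {"hgk":77,"hnc":{"g":9,"i":4,"qjb":31},"x":32,"y":65}
After op 10 (replace /hnc/i 81): {"hgk":77,"hnc":{"g":9,"i":81,"qjb":31},"x":32,"y":65}
After op 11 (add /qhc 42): {"hgk":77,"hnc":{"g":9,"i":81,"qjb":31},"qhc":42,"x":32,"y":65}
After op 12 (replace /x 8): {"hgk":77,"hnc":{"g":9,"i":81,"qjb":31},"qhc":42,"x":8,"y":65}
Size at path /hnc: 3

Answer: 3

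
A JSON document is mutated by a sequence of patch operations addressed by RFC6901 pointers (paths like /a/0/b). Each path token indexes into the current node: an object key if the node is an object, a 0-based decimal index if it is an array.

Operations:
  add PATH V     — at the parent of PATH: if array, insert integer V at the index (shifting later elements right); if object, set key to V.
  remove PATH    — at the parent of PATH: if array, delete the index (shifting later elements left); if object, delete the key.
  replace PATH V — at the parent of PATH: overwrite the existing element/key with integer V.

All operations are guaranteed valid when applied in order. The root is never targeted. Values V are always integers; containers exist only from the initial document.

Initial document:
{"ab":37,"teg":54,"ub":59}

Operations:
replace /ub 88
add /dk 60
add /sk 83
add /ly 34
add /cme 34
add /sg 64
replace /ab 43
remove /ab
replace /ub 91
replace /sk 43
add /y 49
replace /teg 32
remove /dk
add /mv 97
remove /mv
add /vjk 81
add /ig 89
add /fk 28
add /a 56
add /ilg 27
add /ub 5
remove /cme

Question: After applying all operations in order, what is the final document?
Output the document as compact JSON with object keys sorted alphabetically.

Answer: {"a":56,"fk":28,"ig":89,"ilg":27,"ly":34,"sg":64,"sk":43,"teg":32,"ub":5,"vjk":81,"y":49}

Derivation:
After op 1 (replace /ub 88): {"ab":37,"teg":54,"ub":88}
After op 2 (add /dk 60): {"ab":37,"dk":60,"teg":54,"ub":88}
After op 3 (add /sk 83): {"ab":37,"dk":60,"sk":83,"teg":54,"ub":88}
After op 4 (add /ly 34): {"ab":37,"dk":60,"ly":34,"sk":83,"teg":54,"ub":88}
After op 5 (add /cme 34): {"ab":37,"cme":34,"dk":60,"ly":34,"sk":83,"teg":54,"ub":88}
After op 6 (add /sg 64): {"ab":37,"cme":34,"dk":60,"ly":34,"sg":64,"sk":83,"teg":54,"ub":88}
After op 7 (replace /ab 43): {"ab":43,"cme":34,"dk":60,"ly":34,"sg":64,"sk":83,"teg":54,"ub":88}
After op 8 (remove /ab): {"cme":34,"dk":60,"ly":34,"sg":64,"sk":83,"teg":54,"ub":88}
After op 9 (replace /ub 91): {"cme":34,"dk":60,"ly":34,"sg":64,"sk":83,"teg":54,"ub":91}
After op 10 (replace /sk 43): {"cme":34,"dk":60,"ly":34,"sg":64,"sk":43,"teg":54,"ub":91}
After op 11 (add /y 49): {"cme":34,"dk":60,"ly":34,"sg":64,"sk":43,"teg":54,"ub":91,"y":49}
After op 12 (replace /teg 32): {"cme":34,"dk":60,"ly":34,"sg":64,"sk":43,"teg":32,"ub":91,"y":49}
After op 13 (remove /dk): {"cme":34,"ly":34,"sg":64,"sk":43,"teg":32,"ub":91,"y":49}
After op 14 (add /mv 97): {"cme":34,"ly":34,"mv":97,"sg":64,"sk":43,"teg":32,"ub":91,"y":49}
After op 15 (remove /mv): {"cme":34,"ly":34,"sg":64,"sk":43,"teg":32,"ub":91,"y":49}
After op 16 (add /vjk 81): {"cme":34,"ly":34,"sg":64,"sk":43,"teg":32,"ub":91,"vjk":81,"y":49}
After op 17 (add /ig 89): {"cme":34,"ig":89,"ly":34,"sg":64,"sk":43,"teg":32,"ub":91,"vjk":81,"y":49}
After op 18 (add /fk 28): {"cme":34,"fk":28,"ig":89,"ly":34,"sg":64,"sk":43,"teg":32,"ub":91,"vjk":81,"y":49}
After op 19 (add /a 56): {"a":56,"cme":34,"fk":28,"ig":89,"ly":34,"sg":64,"sk":43,"teg":32,"ub":91,"vjk":81,"y":49}
After op 20 (add /ilg 27): {"a":56,"cme":34,"fk":28,"ig":89,"ilg":27,"ly":34,"sg":64,"sk":43,"teg":32,"ub":91,"vjk":81,"y":49}
After op 21 (add /ub 5): {"a":56,"cme":34,"fk":28,"ig":89,"ilg":27,"ly":34,"sg":64,"sk":43,"teg":32,"ub":5,"vjk":81,"y":49}
After op 22 (remove /cme): {"a":56,"fk":28,"ig":89,"ilg":27,"ly":34,"sg":64,"sk":43,"teg":32,"ub":5,"vjk":81,"y":49}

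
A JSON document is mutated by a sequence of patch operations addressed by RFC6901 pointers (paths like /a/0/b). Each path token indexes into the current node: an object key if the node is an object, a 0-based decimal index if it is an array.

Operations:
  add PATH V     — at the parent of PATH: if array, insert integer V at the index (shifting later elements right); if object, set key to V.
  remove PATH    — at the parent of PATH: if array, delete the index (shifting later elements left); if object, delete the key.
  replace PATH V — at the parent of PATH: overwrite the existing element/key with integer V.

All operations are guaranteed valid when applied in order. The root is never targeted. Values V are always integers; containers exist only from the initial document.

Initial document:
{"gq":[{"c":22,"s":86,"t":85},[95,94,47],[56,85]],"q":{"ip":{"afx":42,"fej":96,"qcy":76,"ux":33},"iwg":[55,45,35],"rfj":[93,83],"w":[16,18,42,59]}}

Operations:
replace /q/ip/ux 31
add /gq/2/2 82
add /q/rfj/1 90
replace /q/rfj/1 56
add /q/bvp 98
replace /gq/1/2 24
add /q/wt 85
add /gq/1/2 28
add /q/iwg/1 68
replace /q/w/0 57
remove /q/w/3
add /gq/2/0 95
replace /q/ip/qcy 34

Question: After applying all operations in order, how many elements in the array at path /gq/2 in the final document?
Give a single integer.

After op 1 (replace /q/ip/ux 31): {"gq":[{"c":22,"s":86,"t":85},[95,94,47],[56,85]],"q":{"ip":{"afx":42,"fej":96,"qcy":76,"ux":31},"iwg":[55,45,35],"rfj":[93,83],"w":[16,18,42,59]}}
After op 2 (add /gq/2/2 82): {"gq":[{"c":22,"s":86,"t":85},[95,94,47],[56,85,82]],"q":{"ip":{"afx":42,"fej":96,"qcy":76,"ux":31},"iwg":[55,45,35],"rfj":[93,83],"w":[16,18,42,59]}}
After op 3 (add /q/rfj/1 90): {"gq":[{"c":22,"s":86,"t":85},[95,94,47],[56,85,82]],"q":{"ip":{"afx":42,"fej":96,"qcy":76,"ux":31},"iwg":[55,45,35],"rfj":[93,90,83],"w":[16,18,42,59]}}
After op 4 (replace /q/rfj/1 56): {"gq":[{"c":22,"s":86,"t":85},[95,94,47],[56,85,82]],"q":{"ip":{"afx":42,"fej":96,"qcy":76,"ux":31},"iwg":[55,45,35],"rfj":[93,56,83],"w":[16,18,42,59]}}
After op 5 (add /q/bvp 98): {"gq":[{"c":22,"s":86,"t":85},[95,94,47],[56,85,82]],"q":{"bvp":98,"ip":{"afx":42,"fej":96,"qcy":76,"ux":31},"iwg":[55,45,35],"rfj":[93,56,83],"w":[16,18,42,59]}}
After op 6 (replace /gq/1/2 24): {"gq":[{"c":22,"s":86,"t":85},[95,94,24],[56,85,82]],"q":{"bvp":98,"ip":{"afx":42,"fej":96,"qcy":76,"ux":31},"iwg":[55,45,35],"rfj":[93,56,83],"w":[16,18,42,59]}}
After op 7 (add /q/wt 85): {"gq":[{"c":22,"s":86,"t":85},[95,94,24],[56,85,82]],"q":{"bvp":98,"ip":{"afx":42,"fej":96,"qcy":76,"ux":31},"iwg":[55,45,35],"rfj":[93,56,83],"w":[16,18,42,59],"wt":85}}
After op 8 (add /gq/1/2 28): {"gq":[{"c":22,"s":86,"t":85},[95,94,28,24],[56,85,82]],"q":{"bvp":98,"ip":{"afx":42,"fej":96,"qcy":76,"ux":31},"iwg":[55,45,35],"rfj":[93,56,83],"w":[16,18,42,59],"wt":85}}
After op 9 (add /q/iwg/1 68): {"gq":[{"c":22,"s":86,"t":85},[95,94,28,24],[56,85,82]],"q":{"bvp":98,"ip":{"afx":42,"fej":96,"qcy":76,"ux":31},"iwg":[55,68,45,35],"rfj":[93,56,83],"w":[16,18,42,59],"wt":85}}
After op 10 (replace /q/w/0 57): {"gq":[{"c":22,"s":86,"t":85},[95,94,28,24],[56,85,82]],"q":{"bvp":98,"ip":{"afx":42,"fej":96,"qcy":76,"ux":31},"iwg":[55,68,45,35],"rfj":[93,56,83],"w":[57,18,42,59],"wt":85}}
After op 11 (remove /q/w/3): {"gq":[{"c":22,"s":86,"t":85},[95,94,28,24],[56,85,82]],"q":{"bvp":98,"ip":{"afx":42,"fej":96,"qcy":76,"ux":31},"iwg":[55,68,45,35],"rfj":[93,56,83],"w":[57,18,42],"wt":85}}
After op 12 (add /gq/2/0 95): {"gq":[{"c":22,"s":86,"t":85},[95,94,28,24],[95,56,85,82]],"q":{"bvp":98,"ip":{"afx":42,"fej":96,"qcy":76,"ux":31},"iwg":[55,68,45,35],"rfj":[93,56,83],"w":[57,18,42],"wt":85}}
After op 13 (replace /q/ip/qcy 34): {"gq":[{"c":22,"s":86,"t":85},[95,94,28,24],[95,56,85,82]],"q":{"bvp":98,"ip":{"afx":42,"fej":96,"qcy":34,"ux":31},"iwg":[55,68,45,35],"rfj":[93,56,83],"w":[57,18,42],"wt":85}}
Size at path /gq/2: 4

Answer: 4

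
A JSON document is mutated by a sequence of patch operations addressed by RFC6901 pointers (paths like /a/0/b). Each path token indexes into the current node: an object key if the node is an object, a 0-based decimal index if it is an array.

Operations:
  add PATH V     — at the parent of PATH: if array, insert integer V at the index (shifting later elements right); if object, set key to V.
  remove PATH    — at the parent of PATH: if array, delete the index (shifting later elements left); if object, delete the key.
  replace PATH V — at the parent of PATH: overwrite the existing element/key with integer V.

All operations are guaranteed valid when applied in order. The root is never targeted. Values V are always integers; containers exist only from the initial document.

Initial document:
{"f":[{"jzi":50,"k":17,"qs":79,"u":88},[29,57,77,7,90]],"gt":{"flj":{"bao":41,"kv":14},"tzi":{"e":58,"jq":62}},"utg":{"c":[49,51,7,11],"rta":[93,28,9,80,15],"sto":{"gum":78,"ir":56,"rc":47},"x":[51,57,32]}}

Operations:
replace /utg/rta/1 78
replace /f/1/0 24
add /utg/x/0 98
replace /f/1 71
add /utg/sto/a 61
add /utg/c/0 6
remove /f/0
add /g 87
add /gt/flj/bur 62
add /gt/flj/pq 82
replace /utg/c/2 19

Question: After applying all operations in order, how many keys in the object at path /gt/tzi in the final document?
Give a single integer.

After op 1 (replace /utg/rta/1 78): {"f":[{"jzi":50,"k":17,"qs":79,"u":88},[29,57,77,7,90]],"gt":{"flj":{"bao":41,"kv":14},"tzi":{"e":58,"jq":62}},"utg":{"c":[49,51,7,11],"rta":[93,78,9,80,15],"sto":{"gum":78,"ir":56,"rc":47},"x":[51,57,32]}}
After op 2 (replace /f/1/0 24): {"f":[{"jzi":50,"k":17,"qs":79,"u":88},[24,57,77,7,90]],"gt":{"flj":{"bao":41,"kv":14},"tzi":{"e":58,"jq":62}},"utg":{"c":[49,51,7,11],"rta":[93,78,9,80,15],"sto":{"gum":78,"ir":56,"rc":47},"x":[51,57,32]}}
After op 3 (add /utg/x/0 98): {"f":[{"jzi":50,"k":17,"qs":79,"u":88},[24,57,77,7,90]],"gt":{"flj":{"bao":41,"kv":14},"tzi":{"e":58,"jq":62}},"utg":{"c":[49,51,7,11],"rta":[93,78,9,80,15],"sto":{"gum":78,"ir":56,"rc":47},"x":[98,51,57,32]}}
After op 4 (replace /f/1 71): {"f":[{"jzi":50,"k":17,"qs":79,"u":88},71],"gt":{"flj":{"bao":41,"kv":14},"tzi":{"e":58,"jq":62}},"utg":{"c":[49,51,7,11],"rta":[93,78,9,80,15],"sto":{"gum":78,"ir":56,"rc":47},"x":[98,51,57,32]}}
After op 5 (add /utg/sto/a 61): {"f":[{"jzi":50,"k":17,"qs":79,"u":88},71],"gt":{"flj":{"bao":41,"kv":14},"tzi":{"e":58,"jq":62}},"utg":{"c":[49,51,7,11],"rta":[93,78,9,80,15],"sto":{"a":61,"gum":78,"ir":56,"rc":47},"x":[98,51,57,32]}}
After op 6 (add /utg/c/0 6): {"f":[{"jzi":50,"k":17,"qs":79,"u":88},71],"gt":{"flj":{"bao":41,"kv":14},"tzi":{"e":58,"jq":62}},"utg":{"c":[6,49,51,7,11],"rta":[93,78,9,80,15],"sto":{"a":61,"gum":78,"ir":56,"rc":47},"x":[98,51,57,32]}}
After op 7 (remove /f/0): {"f":[71],"gt":{"flj":{"bao":41,"kv":14},"tzi":{"e":58,"jq":62}},"utg":{"c":[6,49,51,7,11],"rta":[93,78,9,80,15],"sto":{"a":61,"gum":78,"ir":56,"rc":47},"x":[98,51,57,32]}}
After op 8 (add /g 87): {"f":[71],"g":87,"gt":{"flj":{"bao":41,"kv":14},"tzi":{"e":58,"jq":62}},"utg":{"c":[6,49,51,7,11],"rta":[93,78,9,80,15],"sto":{"a":61,"gum":78,"ir":56,"rc":47},"x":[98,51,57,32]}}
After op 9 (add /gt/flj/bur 62): {"f":[71],"g":87,"gt":{"flj":{"bao":41,"bur":62,"kv":14},"tzi":{"e":58,"jq":62}},"utg":{"c":[6,49,51,7,11],"rta":[93,78,9,80,15],"sto":{"a":61,"gum":78,"ir":56,"rc":47},"x":[98,51,57,32]}}
After op 10 (add /gt/flj/pq 82): {"f":[71],"g":87,"gt":{"flj":{"bao":41,"bur":62,"kv":14,"pq":82},"tzi":{"e":58,"jq":62}},"utg":{"c":[6,49,51,7,11],"rta":[93,78,9,80,15],"sto":{"a":61,"gum":78,"ir":56,"rc":47},"x":[98,51,57,32]}}
After op 11 (replace /utg/c/2 19): {"f":[71],"g":87,"gt":{"flj":{"bao":41,"bur":62,"kv":14,"pq":82},"tzi":{"e":58,"jq":62}},"utg":{"c":[6,49,19,7,11],"rta":[93,78,9,80,15],"sto":{"a":61,"gum":78,"ir":56,"rc":47},"x":[98,51,57,32]}}
Size at path /gt/tzi: 2

Answer: 2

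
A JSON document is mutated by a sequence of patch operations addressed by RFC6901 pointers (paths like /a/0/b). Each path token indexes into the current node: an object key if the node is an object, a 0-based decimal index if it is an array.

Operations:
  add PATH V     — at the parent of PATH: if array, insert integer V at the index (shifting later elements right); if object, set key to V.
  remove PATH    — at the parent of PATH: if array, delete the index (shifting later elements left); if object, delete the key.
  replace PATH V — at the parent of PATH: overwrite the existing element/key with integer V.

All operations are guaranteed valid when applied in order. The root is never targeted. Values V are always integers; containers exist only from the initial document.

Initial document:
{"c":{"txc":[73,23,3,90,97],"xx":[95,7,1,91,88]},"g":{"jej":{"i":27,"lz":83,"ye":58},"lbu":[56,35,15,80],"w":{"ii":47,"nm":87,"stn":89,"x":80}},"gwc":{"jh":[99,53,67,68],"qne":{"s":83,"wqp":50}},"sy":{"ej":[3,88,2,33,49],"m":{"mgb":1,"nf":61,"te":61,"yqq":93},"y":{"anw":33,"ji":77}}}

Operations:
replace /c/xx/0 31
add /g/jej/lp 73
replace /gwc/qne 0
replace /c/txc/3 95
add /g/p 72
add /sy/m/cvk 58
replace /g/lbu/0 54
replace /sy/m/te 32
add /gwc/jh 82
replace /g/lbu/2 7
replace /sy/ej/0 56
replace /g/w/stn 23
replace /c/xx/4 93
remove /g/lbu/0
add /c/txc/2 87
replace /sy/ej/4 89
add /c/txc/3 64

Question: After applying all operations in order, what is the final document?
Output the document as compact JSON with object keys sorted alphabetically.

Answer: {"c":{"txc":[73,23,87,64,3,95,97],"xx":[31,7,1,91,93]},"g":{"jej":{"i":27,"lp":73,"lz":83,"ye":58},"lbu":[35,7,80],"p":72,"w":{"ii":47,"nm":87,"stn":23,"x":80}},"gwc":{"jh":82,"qne":0},"sy":{"ej":[56,88,2,33,89],"m":{"cvk":58,"mgb":1,"nf":61,"te":32,"yqq":93},"y":{"anw":33,"ji":77}}}

Derivation:
After op 1 (replace /c/xx/0 31): {"c":{"txc":[73,23,3,90,97],"xx":[31,7,1,91,88]},"g":{"jej":{"i":27,"lz":83,"ye":58},"lbu":[56,35,15,80],"w":{"ii":47,"nm":87,"stn":89,"x":80}},"gwc":{"jh":[99,53,67,68],"qne":{"s":83,"wqp":50}},"sy":{"ej":[3,88,2,33,49],"m":{"mgb":1,"nf":61,"te":61,"yqq":93},"y":{"anw":33,"ji":77}}}
After op 2 (add /g/jej/lp 73): {"c":{"txc":[73,23,3,90,97],"xx":[31,7,1,91,88]},"g":{"jej":{"i":27,"lp":73,"lz":83,"ye":58},"lbu":[56,35,15,80],"w":{"ii":47,"nm":87,"stn":89,"x":80}},"gwc":{"jh":[99,53,67,68],"qne":{"s":83,"wqp":50}},"sy":{"ej":[3,88,2,33,49],"m":{"mgb":1,"nf":61,"te":61,"yqq":93},"y":{"anw":33,"ji":77}}}
After op 3 (replace /gwc/qne 0): {"c":{"txc":[73,23,3,90,97],"xx":[31,7,1,91,88]},"g":{"jej":{"i":27,"lp":73,"lz":83,"ye":58},"lbu":[56,35,15,80],"w":{"ii":47,"nm":87,"stn":89,"x":80}},"gwc":{"jh":[99,53,67,68],"qne":0},"sy":{"ej":[3,88,2,33,49],"m":{"mgb":1,"nf":61,"te":61,"yqq":93},"y":{"anw":33,"ji":77}}}
After op 4 (replace /c/txc/3 95): {"c":{"txc":[73,23,3,95,97],"xx":[31,7,1,91,88]},"g":{"jej":{"i":27,"lp":73,"lz":83,"ye":58},"lbu":[56,35,15,80],"w":{"ii":47,"nm":87,"stn":89,"x":80}},"gwc":{"jh":[99,53,67,68],"qne":0},"sy":{"ej":[3,88,2,33,49],"m":{"mgb":1,"nf":61,"te":61,"yqq":93},"y":{"anw":33,"ji":77}}}
After op 5 (add /g/p 72): {"c":{"txc":[73,23,3,95,97],"xx":[31,7,1,91,88]},"g":{"jej":{"i":27,"lp":73,"lz":83,"ye":58},"lbu":[56,35,15,80],"p":72,"w":{"ii":47,"nm":87,"stn":89,"x":80}},"gwc":{"jh":[99,53,67,68],"qne":0},"sy":{"ej":[3,88,2,33,49],"m":{"mgb":1,"nf":61,"te":61,"yqq":93},"y":{"anw":33,"ji":77}}}
After op 6 (add /sy/m/cvk 58): {"c":{"txc":[73,23,3,95,97],"xx":[31,7,1,91,88]},"g":{"jej":{"i":27,"lp":73,"lz":83,"ye":58},"lbu":[56,35,15,80],"p":72,"w":{"ii":47,"nm":87,"stn":89,"x":80}},"gwc":{"jh":[99,53,67,68],"qne":0},"sy":{"ej":[3,88,2,33,49],"m":{"cvk":58,"mgb":1,"nf":61,"te":61,"yqq":93},"y":{"anw":33,"ji":77}}}
After op 7 (replace /g/lbu/0 54): {"c":{"txc":[73,23,3,95,97],"xx":[31,7,1,91,88]},"g":{"jej":{"i":27,"lp":73,"lz":83,"ye":58},"lbu":[54,35,15,80],"p":72,"w":{"ii":47,"nm":87,"stn":89,"x":80}},"gwc":{"jh":[99,53,67,68],"qne":0},"sy":{"ej":[3,88,2,33,49],"m":{"cvk":58,"mgb":1,"nf":61,"te":61,"yqq":93},"y":{"anw":33,"ji":77}}}
After op 8 (replace /sy/m/te 32): {"c":{"txc":[73,23,3,95,97],"xx":[31,7,1,91,88]},"g":{"jej":{"i":27,"lp":73,"lz":83,"ye":58},"lbu":[54,35,15,80],"p":72,"w":{"ii":47,"nm":87,"stn":89,"x":80}},"gwc":{"jh":[99,53,67,68],"qne":0},"sy":{"ej":[3,88,2,33,49],"m":{"cvk":58,"mgb":1,"nf":61,"te":32,"yqq":93},"y":{"anw":33,"ji":77}}}
After op 9 (add /gwc/jh 82): {"c":{"txc":[73,23,3,95,97],"xx":[31,7,1,91,88]},"g":{"jej":{"i":27,"lp":73,"lz":83,"ye":58},"lbu":[54,35,15,80],"p":72,"w":{"ii":47,"nm":87,"stn":89,"x":80}},"gwc":{"jh":82,"qne":0},"sy":{"ej":[3,88,2,33,49],"m":{"cvk":58,"mgb":1,"nf":61,"te":32,"yqq":93},"y":{"anw":33,"ji":77}}}
After op 10 (replace /g/lbu/2 7): {"c":{"txc":[73,23,3,95,97],"xx":[31,7,1,91,88]},"g":{"jej":{"i":27,"lp":73,"lz":83,"ye":58},"lbu":[54,35,7,80],"p":72,"w":{"ii":47,"nm":87,"stn":89,"x":80}},"gwc":{"jh":82,"qne":0},"sy":{"ej":[3,88,2,33,49],"m":{"cvk":58,"mgb":1,"nf":61,"te":32,"yqq":93},"y":{"anw":33,"ji":77}}}
After op 11 (replace /sy/ej/0 56): {"c":{"txc":[73,23,3,95,97],"xx":[31,7,1,91,88]},"g":{"jej":{"i":27,"lp":73,"lz":83,"ye":58},"lbu":[54,35,7,80],"p":72,"w":{"ii":47,"nm":87,"stn":89,"x":80}},"gwc":{"jh":82,"qne":0},"sy":{"ej":[56,88,2,33,49],"m":{"cvk":58,"mgb":1,"nf":61,"te":32,"yqq":93},"y":{"anw":33,"ji":77}}}
After op 12 (replace /g/w/stn 23): {"c":{"txc":[73,23,3,95,97],"xx":[31,7,1,91,88]},"g":{"jej":{"i":27,"lp":73,"lz":83,"ye":58},"lbu":[54,35,7,80],"p":72,"w":{"ii":47,"nm":87,"stn":23,"x":80}},"gwc":{"jh":82,"qne":0},"sy":{"ej":[56,88,2,33,49],"m":{"cvk":58,"mgb":1,"nf":61,"te":32,"yqq":93},"y":{"anw":33,"ji":77}}}
After op 13 (replace /c/xx/4 93): {"c":{"txc":[73,23,3,95,97],"xx":[31,7,1,91,93]},"g":{"jej":{"i":27,"lp":73,"lz":83,"ye":58},"lbu":[54,35,7,80],"p":72,"w":{"ii":47,"nm":87,"stn":23,"x":80}},"gwc":{"jh":82,"qne":0},"sy":{"ej":[56,88,2,33,49],"m":{"cvk":58,"mgb":1,"nf":61,"te":32,"yqq":93},"y":{"anw":33,"ji":77}}}
After op 14 (remove /g/lbu/0): {"c":{"txc":[73,23,3,95,97],"xx":[31,7,1,91,93]},"g":{"jej":{"i":27,"lp":73,"lz":83,"ye":58},"lbu":[35,7,80],"p":72,"w":{"ii":47,"nm":87,"stn":23,"x":80}},"gwc":{"jh":82,"qne":0},"sy":{"ej":[56,88,2,33,49],"m":{"cvk":58,"mgb":1,"nf":61,"te":32,"yqq":93},"y":{"anw":33,"ji":77}}}
After op 15 (add /c/txc/2 87): {"c":{"txc":[73,23,87,3,95,97],"xx":[31,7,1,91,93]},"g":{"jej":{"i":27,"lp":73,"lz":83,"ye":58},"lbu":[35,7,80],"p":72,"w":{"ii":47,"nm":87,"stn":23,"x":80}},"gwc":{"jh":82,"qne":0},"sy":{"ej":[56,88,2,33,49],"m":{"cvk":58,"mgb":1,"nf":61,"te":32,"yqq":93},"y":{"anw":33,"ji":77}}}
After op 16 (replace /sy/ej/4 89): {"c":{"txc":[73,23,87,3,95,97],"xx":[31,7,1,91,93]},"g":{"jej":{"i":27,"lp":73,"lz":83,"ye":58},"lbu":[35,7,80],"p":72,"w":{"ii":47,"nm":87,"stn":23,"x":80}},"gwc":{"jh":82,"qne":0},"sy":{"ej":[56,88,2,33,89],"m":{"cvk":58,"mgb":1,"nf":61,"te":32,"yqq":93},"y":{"anw":33,"ji":77}}}
After op 17 (add /c/txc/3 64): {"c":{"txc":[73,23,87,64,3,95,97],"xx":[31,7,1,91,93]},"g":{"jej":{"i":27,"lp":73,"lz":83,"ye":58},"lbu":[35,7,80],"p":72,"w":{"ii":47,"nm":87,"stn":23,"x":80}},"gwc":{"jh":82,"qne":0},"sy":{"ej":[56,88,2,33,89],"m":{"cvk":58,"mgb":1,"nf":61,"te":32,"yqq":93},"y":{"anw":33,"ji":77}}}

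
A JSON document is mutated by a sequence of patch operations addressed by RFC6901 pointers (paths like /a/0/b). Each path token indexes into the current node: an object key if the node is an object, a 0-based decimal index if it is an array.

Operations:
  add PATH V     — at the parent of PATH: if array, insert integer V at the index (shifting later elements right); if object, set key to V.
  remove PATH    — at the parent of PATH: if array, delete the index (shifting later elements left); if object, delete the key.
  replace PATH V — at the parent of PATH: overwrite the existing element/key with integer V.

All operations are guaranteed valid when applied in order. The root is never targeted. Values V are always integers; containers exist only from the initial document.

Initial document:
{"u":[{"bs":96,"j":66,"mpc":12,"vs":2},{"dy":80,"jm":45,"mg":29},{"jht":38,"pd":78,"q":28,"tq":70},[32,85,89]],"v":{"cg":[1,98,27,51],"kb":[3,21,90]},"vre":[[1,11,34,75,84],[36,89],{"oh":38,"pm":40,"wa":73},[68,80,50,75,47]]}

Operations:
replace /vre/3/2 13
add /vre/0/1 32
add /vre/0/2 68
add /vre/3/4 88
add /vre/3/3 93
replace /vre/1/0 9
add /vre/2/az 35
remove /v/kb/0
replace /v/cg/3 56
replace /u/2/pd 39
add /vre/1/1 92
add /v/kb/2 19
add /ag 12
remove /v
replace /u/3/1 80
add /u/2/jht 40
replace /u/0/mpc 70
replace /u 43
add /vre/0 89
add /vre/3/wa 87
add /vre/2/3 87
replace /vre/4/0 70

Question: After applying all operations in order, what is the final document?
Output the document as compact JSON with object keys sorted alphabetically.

After op 1 (replace /vre/3/2 13): {"u":[{"bs":96,"j":66,"mpc":12,"vs":2},{"dy":80,"jm":45,"mg":29},{"jht":38,"pd":78,"q":28,"tq":70},[32,85,89]],"v":{"cg":[1,98,27,51],"kb":[3,21,90]},"vre":[[1,11,34,75,84],[36,89],{"oh":38,"pm":40,"wa":73},[68,80,13,75,47]]}
After op 2 (add /vre/0/1 32): {"u":[{"bs":96,"j":66,"mpc":12,"vs":2},{"dy":80,"jm":45,"mg":29},{"jht":38,"pd":78,"q":28,"tq":70},[32,85,89]],"v":{"cg":[1,98,27,51],"kb":[3,21,90]},"vre":[[1,32,11,34,75,84],[36,89],{"oh":38,"pm":40,"wa":73},[68,80,13,75,47]]}
After op 3 (add /vre/0/2 68): {"u":[{"bs":96,"j":66,"mpc":12,"vs":2},{"dy":80,"jm":45,"mg":29},{"jht":38,"pd":78,"q":28,"tq":70},[32,85,89]],"v":{"cg":[1,98,27,51],"kb":[3,21,90]},"vre":[[1,32,68,11,34,75,84],[36,89],{"oh":38,"pm":40,"wa":73},[68,80,13,75,47]]}
After op 4 (add /vre/3/4 88): {"u":[{"bs":96,"j":66,"mpc":12,"vs":2},{"dy":80,"jm":45,"mg":29},{"jht":38,"pd":78,"q":28,"tq":70},[32,85,89]],"v":{"cg":[1,98,27,51],"kb":[3,21,90]},"vre":[[1,32,68,11,34,75,84],[36,89],{"oh":38,"pm":40,"wa":73},[68,80,13,75,88,47]]}
After op 5 (add /vre/3/3 93): {"u":[{"bs":96,"j":66,"mpc":12,"vs":2},{"dy":80,"jm":45,"mg":29},{"jht":38,"pd":78,"q":28,"tq":70},[32,85,89]],"v":{"cg":[1,98,27,51],"kb":[3,21,90]},"vre":[[1,32,68,11,34,75,84],[36,89],{"oh":38,"pm":40,"wa":73},[68,80,13,93,75,88,47]]}
After op 6 (replace /vre/1/0 9): {"u":[{"bs":96,"j":66,"mpc":12,"vs":2},{"dy":80,"jm":45,"mg":29},{"jht":38,"pd":78,"q":28,"tq":70},[32,85,89]],"v":{"cg":[1,98,27,51],"kb":[3,21,90]},"vre":[[1,32,68,11,34,75,84],[9,89],{"oh":38,"pm":40,"wa":73},[68,80,13,93,75,88,47]]}
After op 7 (add /vre/2/az 35): {"u":[{"bs":96,"j":66,"mpc":12,"vs":2},{"dy":80,"jm":45,"mg":29},{"jht":38,"pd":78,"q":28,"tq":70},[32,85,89]],"v":{"cg":[1,98,27,51],"kb":[3,21,90]},"vre":[[1,32,68,11,34,75,84],[9,89],{"az":35,"oh":38,"pm":40,"wa":73},[68,80,13,93,75,88,47]]}
After op 8 (remove /v/kb/0): {"u":[{"bs":96,"j":66,"mpc":12,"vs":2},{"dy":80,"jm":45,"mg":29},{"jht":38,"pd":78,"q":28,"tq":70},[32,85,89]],"v":{"cg":[1,98,27,51],"kb":[21,90]},"vre":[[1,32,68,11,34,75,84],[9,89],{"az":35,"oh":38,"pm":40,"wa":73},[68,80,13,93,75,88,47]]}
After op 9 (replace /v/cg/3 56): {"u":[{"bs":96,"j":66,"mpc":12,"vs":2},{"dy":80,"jm":45,"mg":29},{"jht":38,"pd":78,"q":28,"tq":70},[32,85,89]],"v":{"cg":[1,98,27,56],"kb":[21,90]},"vre":[[1,32,68,11,34,75,84],[9,89],{"az":35,"oh":38,"pm":40,"wa":73},[68,80,13,93,75,88,47]]}
After op 10 (replace /u/2/pd 39): {"u":[{"bs":96,"j":66,"mpc":12,"vs":2},{"dy":80,"jm":45,"mg":29},{"jht":38,"pd":39,"q":28,"tq":70},[32,85,89]],"v":{"cg":[1,98,27,56],"kb":[21,90]},"vre":[[1,32,68,11,34,75,84],[9,89],{"az":35,"oh":38,"pm":40,"wa":73},[68,80,13,93,75,88,47]]}
After op 11 (add /vre/1/1 92): {"u":[{"bs":96,"j":66,"mpc":12,"vs":2},{"dy":80,"jm":45,"mg":29},{"jht":38,"pd":39,"q":28,"tq":70},[32,85,89]],"v":{"cg":[1,98,27,56],"kb":[21,90]},"vre":[[1,32,68,11,34,75,84],[9,92,89],{"az":35,"oh":38,"pm":40,"wa":73},[68,80,13,93,75,88,47]]}
After op 12 (add /v/kb/2 19): {"u":[{"bs":96,"j":66,"mpc":12,"vs":2},{"dy":80,"jm":45,"mg":29},{"jht":38,"pd":39,"q":28,"tq":70},[32,85,89]],"v":{"cg":[1,98,27,56],"kb":[21,90,19]},"vre":[[1,32,68,11,34,75,84],[9,92,89],{"az":35,"oh":38,"pm":40,"wa":73},[68,80,13,93,75,88,47]]}
After op 13 (add /ag 12): {"ag":12,"u":[{"bs":96,"j":66,"mpc":12,"vs":2},{"dy":80,"jm":45,"mg":29},{"jht":38,"pd":39,"q":28,"tq":70},[32,85,89]],"v":{"cg":[1,98,27,56],"kb":[21,90,19]},"vre":[[1,32,68,11,34,75,84],[9,92,89],{"az":35,"oh":38,"pm":40,"wa":73},[68,80,13,93,75,88,47]]}
After op 14 (remove /v): {"ag":12,"u":[{"bs":96,"j":66,"mpc":12,"vs":2},{"dy":80,"jm":45,"mg":29},{"jht":38,"pd":39,"q":28,"tq":70},[32,85,89]],"vre":[[1,32,68,11,34,75,84],[9,92,89],{"az":35,"oh":38,"pm":40,"wa":73},[68,80,13,93,75,88,47]]}
After op 15 (replace /u/3/1 80): {"ag":12,"u":[{"bs":96,"j":66,"mpc":12,"vs":2},{"dy":80,"jm":45,"mg":29},{"jht":38,"pd":39,"q":28,"tq":70},[32,80,89]],"vre":[[1,32,68,11,34,75,84],[9,92,89],{"az":35,"oh":38,"pm":40,"wa":73},[68,80,13,93,75,88,47]]}
After op 16 (add /u/2/jht 40): {"ag":12,"u":[{"bs":96,"j":66,"mpc":12,"vs":2},{"dy":80,"jm":45,"mg":29},{"jht":40,"pd":39,"q":28,"tq":70},[32,80,89]],"vre":[[1,32,68,11,34,75,84],[9,92,89],{"az":35,"oh":38,"pm":40,"wa":73},[68,80,13,93,75,88,47]]}
After op 17 (replace /u/0/mpc 70): {"ag":12,"u":[{"bs":96,"j":66,"mpc":70,"vs":2},{"dy":80,"jm":45,"mg":29},{"jht":40,"pd":39,"q":28,"tq":70},[32,80,89]],"vre":[[1,32,68,11,34,75,84],[9,92,89],{"az":35,"oh":38,"pm":40,"wa":73},[68,80,13,93,75,88,47]]}
After op 18 (replace /u 43): {"ag":12,"u":43,"vre":[[1,32,68,11,34,75,84],[9,92,89],{"az":35,"oh":38,"pm":40,"wa":73},[68,80,13,93,75,88,47]]}
After op 19 (add /vre/0 89): {"ag":12,"u":43,"vre":[89,[1,32,68,11,34,75,84],[9,92,89],{"az":35,"oh":38,"pm":40,"wa":73},[68,80,13,93,75,88,47]]}
After op 20 (add /vre/3/wa 87): {"ag":12,"u":43,"vre":[89,[1,32,68,11,34,75,84],[9,92,89],{"az":35,"oh":38,"pm":40,"wa":87},[68,80,13,93,75,88,47]]}
After op 21 (add /vre/2/3 87): {"ag":12,"u":43,"vre":[89,[1,32,68,11,34,75,84],[9,92,89,87],{"az":35,"oh":38,"pm":40,"wa":87},[68,80,13,93,75,88,47]]}
After op 22 (replace /vre/4/0 70): {"ag":12,"u":43,"vre":[89,[1,32,68,11,34,75,84],[9,92,89,87],{"az":35,"oh":38,"pm":40,"wa":87},[70,80,13,93,75,88,47]]}

Answer: {"ag":12,"u":43,"vre":[89,[1,32,68,11,34,75,84],[9,92,89,87],{"az":35,"oh":38,"pm":40,"wa":87},[70,80,13,93,75,88,47]]}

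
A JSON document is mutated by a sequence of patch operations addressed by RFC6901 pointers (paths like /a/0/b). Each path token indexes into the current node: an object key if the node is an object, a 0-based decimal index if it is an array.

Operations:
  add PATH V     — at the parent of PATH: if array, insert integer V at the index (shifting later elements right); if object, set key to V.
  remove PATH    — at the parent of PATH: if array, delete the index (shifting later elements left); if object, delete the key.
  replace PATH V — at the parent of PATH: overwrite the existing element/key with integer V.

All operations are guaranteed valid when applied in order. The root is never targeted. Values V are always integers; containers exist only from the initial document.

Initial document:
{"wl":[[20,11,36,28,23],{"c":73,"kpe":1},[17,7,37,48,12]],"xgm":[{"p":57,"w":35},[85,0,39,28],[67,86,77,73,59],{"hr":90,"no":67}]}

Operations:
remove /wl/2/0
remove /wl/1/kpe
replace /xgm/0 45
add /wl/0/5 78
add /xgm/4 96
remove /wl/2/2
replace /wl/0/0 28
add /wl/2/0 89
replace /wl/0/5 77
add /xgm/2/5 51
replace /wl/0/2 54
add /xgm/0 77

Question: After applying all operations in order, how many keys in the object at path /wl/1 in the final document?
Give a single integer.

Answer: 1

Derivation:
After op 1 (remove /wl/2/0): {"wl":[[20,11,36,28,23],{"c":73,"kpe":1},[7,37,48,12]],"xgm":[{"p":57,"w":35},[85,0,39,28],[67,86,77,73,59],{"hr":90,"no":67}]}
After op 2 (remove /wl/1/kpe): {"wl":[[20,11,36,28,23],{"c":73},[7,37,48,12]],"xgm":[{"p":57,"w":35},[85,0,39,28],[67,86,77,73,59],{"hr":90,"no":67}]}
After op 3 (replace /xgm/0 45): {"wl":[[20,11,36,28,23],{"c":73},[7,37,48,12]],"xgm":[45,[85,0,39,28],[67,86,77,73,59],{"hr":90,"no":67}]}
After op 4 (add /wl/0/5 78): {"wl":[[20,11,36,28,23,78],{"c":73},[7,37,48,12]],"xgm":[45,[85,0,39,28],[67,86,77,73,59],{"hr":90,"no":67}]}
After op 5 (add /xgm/4 96): {"wl":[[20,11,36,28,23,78],{"c":73},[7,37,48,12]],"xgm":[45,[85,0,39,28],[67,86,77,73,59],{"hr":90,"no":67},96]}
After op 6 (remove /wl/2/2): {"wl":[[20,11,36,28,23,78],{"c":73},[7,37,12]],"xgm":[45,[85,0,39,28],[67,86,77,73,59],{"hr":90,"no":67},96]}
After op 7 (replace /wl/0/0 28): {"wl":[[28,11,36,28,23,78],{"c":73},[7,37,12]],"xgm":[45,[85,0,39,28],[67,86,77,73,59],{"hr":90,"no":67},96]}
After op 8 (add /wl/2/0 89): {"wl":[[28,11,36,28,23,78],{"c":73},[89,7,37,12]],"xgm":[45,[85,0,39,28],[67,86,77,73,59],{"hr":90,"no":67},96]}
After op 9 (replace /wl/0/5 77): {"wl":[[28,11,36,28,23,77],{"c":73},[89,7,37,12]],"xgm":[45,[85,0,39,28],[67,86,77,73,59],{"hr":90,"no":67},96]}
After op 10 (add /xgm/2/5 51): {"wl":[[28,11,36,28,23,77],{"c":73},[89,7,37,12]],"xgm":[45,[85,0,39,28],[67,86,77,73,59,51],{"hr":90,"no":67},96]}
After op 11 (replace /wl/0/2 54): {"wl":[[28,11,54,28,23,77],{"c":73},[89,7,37,12]],"xgm":[45,[85,0,39,28],[67,86,77,73,59,51],{"hr":90,"no":67},96]}
After op 12 (add /xgm/0 77): {"wl":[[28,11,54,28,23,77],{"c":73},[89,7,37,12]],"xgm":[77,45,[85,0,39,28],[67,86,77,73,59,51],{"hr":90,"no":67},96]}
Size at path /wl/1: 1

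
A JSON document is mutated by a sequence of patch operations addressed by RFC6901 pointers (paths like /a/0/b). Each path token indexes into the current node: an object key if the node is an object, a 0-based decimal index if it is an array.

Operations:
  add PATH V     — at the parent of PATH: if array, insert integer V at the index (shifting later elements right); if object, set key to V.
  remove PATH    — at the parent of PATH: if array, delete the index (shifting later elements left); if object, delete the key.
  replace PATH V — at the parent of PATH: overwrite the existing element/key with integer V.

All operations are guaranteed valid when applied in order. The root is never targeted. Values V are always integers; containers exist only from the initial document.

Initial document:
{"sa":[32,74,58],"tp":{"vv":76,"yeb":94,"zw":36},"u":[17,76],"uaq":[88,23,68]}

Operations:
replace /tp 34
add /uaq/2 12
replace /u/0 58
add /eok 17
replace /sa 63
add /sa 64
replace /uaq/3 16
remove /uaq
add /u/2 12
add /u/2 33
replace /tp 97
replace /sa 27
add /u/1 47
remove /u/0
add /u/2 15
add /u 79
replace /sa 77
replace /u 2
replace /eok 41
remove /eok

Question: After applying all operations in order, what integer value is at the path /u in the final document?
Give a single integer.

After op 1 (replace /tp 34): {"sa":[32,74,58],"tp":34,"u":[17,76],"uaq":[88,23,68]}
After op 2 (add /uaq/2 12): {"sa":[32,74,58],"tp":34,"u":[17,76],"uaq":[88,23,12,68]}
After op 3 (replace /u/0 58): {"sa":[32,74,58],"tp":34,"u":[58,76],"uaq":[88,23,12,68]}
After op 4 (add /eok 17): {"eok":17,"sa":[32,74,58],"tp":34,"u":[58,76],"uaq":[88,23,12,68]}
After op 5 (replace /sa 63): {"eok":17,"sa":63,"tp":34,"u":[58,76],"uaq":[88,23,12,68]}
After op 6 (add /sa 64): {"eok":17,"sa":64,"tp":34,"u":[58,76],"uaq":[88,23,12,68]}
After op 7 (replace /uaq/3 16): {"eok":17,"sa":64,"tp":34,"u":[58,76],"uaq":[88,23,12,16]}
After op 8 (remove /uaq): {"eok":17,"sa":64,"tp":34,"u":[58,76]}
After op 9 (add /u/2 12): {"eok":17,"sa":64,"tp":34,"u":[58,76,12]}
After op 10 (add /u/2 33): {"eok":17,"sa":64,"tp":34,"u":[58,76,33,12]}
After op 11 (replace /tp 97): {"eok":17,"sa":64,"tp":97,"u":[58,76,33,12]}
After op 12 (replace /sa 27): {"eok":17,"sa":27,"tp":97,"u":[58,76,33,12]}
After op 13 (add /u/1 47): {"eok":17,"sa":27,"tp":97,"u":[58,47,76,33,12]}
After op 14 (remove /u/0): {"eok":17,"sa":27,"tp":97,"u":[47,76,33,12]}
After op 15 (add /u/2 15): {"eok":17,"sa":27,"tp":97,"u":[47,76,15,33,12]}
After op 16 (add /u 79): {"eok":17,"sa":27,"tp":97,"u":79}
After op 17 (replace /sa 77): {"eok":17,"sa":77,"tp":97,"u":79}
After op 18 (replace /u 2): {"eok":17,"sa":77,"tp":97,"u":2}
After op 19 (replace /eok 41): {"eok":41,"sa":77,"tp":97,"u":2}
After op 20 (remove /eok): {"sa":77,"tp":97,"u":2}
Value at /u: 2

Answer: 2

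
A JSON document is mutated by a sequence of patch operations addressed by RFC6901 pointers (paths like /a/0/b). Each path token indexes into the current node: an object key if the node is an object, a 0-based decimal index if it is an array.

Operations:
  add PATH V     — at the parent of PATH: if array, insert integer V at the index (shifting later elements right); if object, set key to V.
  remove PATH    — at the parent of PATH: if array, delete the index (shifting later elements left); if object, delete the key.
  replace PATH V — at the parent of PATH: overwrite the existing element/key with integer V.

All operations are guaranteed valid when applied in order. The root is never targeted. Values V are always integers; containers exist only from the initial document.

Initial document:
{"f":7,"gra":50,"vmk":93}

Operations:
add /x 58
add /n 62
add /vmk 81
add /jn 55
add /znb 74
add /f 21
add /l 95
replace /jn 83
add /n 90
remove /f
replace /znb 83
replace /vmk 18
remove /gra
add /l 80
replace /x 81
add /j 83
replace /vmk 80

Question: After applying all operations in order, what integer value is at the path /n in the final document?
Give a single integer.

Answer: 90

Derivation:
After op 1 (add /x 58): {"f":7,"gra":50,"vmk":93,"x":58}
After op 2 (add /n 62): {"f":7,"gra":50,"n":62,"vmk":93,"x":58}
After op 3 (add /vmk 81): {"f":7,"gra":50,"n":62,"vmk":81,"x":58}
After op 4 (add /jn 55): {"f":7,"gra":50,"jn":55,"n":62,"vmk":81,"x":58}
After op 5 (add /znb 74): {"f":7,"gra":50,"jn":55,"n":62,"vmk":81,"x":58,"znb":74}
After op 6 (add /f 21): {"f":21,"gra":50,"jn":55,"n":62,"vmk":81,"x":58,"znb":74}
After op 7 (add /l 95): {"f":21,"gra":50,"jn":55,"l":95,"n":62,"vmk":81,"x":58,"znb":74}
After op 8 (replace /jn 83): {"f":21,"gra":50,"jn":83,"l":95,"n":62,"vmk":81,"x":58,"znb":74}
After op 9 (add /n 90): {"f":21,"gra":50,"jn":83,"l":95,"n":90,"vmk":81,"x":58,"znb":74}
After op 10 (remove /f): {"gra":50,"jn":83,"l":95,"n":90,"vmk":81,"x":58,"znb":74}
After op 11 (replace /znb 83): {"gra":50,"jn":83,"l":95,"n":90,"vmk":81,"x":58,"znb":83}
After op 12 (replace /vmk 18): {"gra":50,"jn":83,"l":95,"n":90,"vmk":18,"x":58,"znb":83}
After op 13 (remove /gra): {"jn":83,"l":95,"n":90,"vmk":18,"x":58,"znb":83}
After op 14 (add /l 80): {"jn":83,"l":80,"n":90,"vmk":18,"x":58,"znb":83}
After op 15 (replace /x 81): {"jn":83,"l":80,"n":90,"vmk":18,"x":81,"znb":83}
After op 16 (add /j 83): {"j":83,"jn":83,"l":80,"n":90,"vmk":18,"x":81,"znb":83}
After op 17 (replace /vmk 80): {"j":83,"jn":83,"l":80,"n":90,"vmk":80,"x":81,"znb":83}
Value at /n: 90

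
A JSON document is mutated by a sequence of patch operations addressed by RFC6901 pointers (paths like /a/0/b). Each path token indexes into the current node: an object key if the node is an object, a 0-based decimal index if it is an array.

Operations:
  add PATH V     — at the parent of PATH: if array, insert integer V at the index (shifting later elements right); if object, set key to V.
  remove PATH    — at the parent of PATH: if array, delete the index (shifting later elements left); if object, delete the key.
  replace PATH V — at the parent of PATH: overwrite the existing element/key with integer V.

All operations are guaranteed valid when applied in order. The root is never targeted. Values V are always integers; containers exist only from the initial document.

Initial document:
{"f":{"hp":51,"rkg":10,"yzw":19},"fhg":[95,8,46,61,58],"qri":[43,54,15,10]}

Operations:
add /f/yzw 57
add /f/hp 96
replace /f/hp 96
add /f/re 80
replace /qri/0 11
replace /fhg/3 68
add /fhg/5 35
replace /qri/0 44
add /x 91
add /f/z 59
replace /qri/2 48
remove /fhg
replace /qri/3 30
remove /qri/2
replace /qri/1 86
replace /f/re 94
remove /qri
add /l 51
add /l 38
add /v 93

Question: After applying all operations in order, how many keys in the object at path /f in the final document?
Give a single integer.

After op 1 (add /f/yzw 57): {"f":{"hp":51,"rkg":10,"yzw":57},"fhg":[95,8,46,61,58],"qri":[43,54,15,10]}
After op 2 (add /f/hp 96): {"f":{"hp":96,"rkg":10,"yzw":57},"fhg":[95,8,46,61,58],"qri":[43,54,15,10]}
After op 3 (replace /f/hp 96): {"f":{"hp":96,"rkg":10,"yzw":57},"fhg":[95,8,46,61,58],"qri":[43,54,15,10]}
After op 4 (add /f/re 80): {"f":{"hp":96,"re":80,"rkg":10,"yzw":57},"fhg":[95,8,46,61,58],"qri":[43,54,15,10]}
After op 5 (replace /qri/0 11): {"f":{"hp":96,"re":80,"rkg":10,"yzw":57},"fhg":[95,8,46,61,58],"qri":[11,54,15,10]}
After op 6 (replace /fhg/3 68): {"f":{"hp":96,"re":80,"rkg":10,"yzw":57},"fhg":[95,8,46,68,58],"qri":[11,54,15,10]}
After op 7 (add /fhg/5 35): {"f":{"hp":96,"re":80,"rkg":10,"yzw":57},"fhg":[95,8,46,68,58,35],"qri":[11,54,15,10]}
After op 8 (replace /qri/0 44): {"f":{"hp":96,"re":80,"rkg":10,"yzw":57},"fhg":[95,8,46,68,58,35],"qri":[44,54,15,10]}
After op 9 (add /x 91): {"f":{"hp":96,"re":80,"rkg":10,"yzw":57},"fhg":[95,8,46,68,58,35],"qri":[44,54,15,10],"x":91}
After op 10 (add /f/z 59): {"f":{"hp":96,"re":80,"rkg":10,"yzw":57,"z":59},"fhg":[95,8,46,68,58,35],"qri":[44,54,15,10],"x":91}
After op 11 (replace /qri/2 48): {"f":{"hp":96,"re":80,"rkg":10,"yzw":57,"z":59},"fhg":[95,8,46,68,58,35],"qri":[44,54,48,10],"x":91}
After op 12 (remove /fhg): {"f":{"hp":96,"re":80,"rkg":10,"yzw":57,"z":59},"qri":[44,54,48,10],"x":91}
After op 13 (replace /qri/3 30): {"f":{"hp":96,"re":80,"rkg":10,"yzw":57,"z":59},"qri":[44,54,48,30],"x":91}
After op 14 (remove /qri/2): {"f":{"hp":96,"re":80,"rkg":10,"yzw":57,"z":59},"qri":[44,54,30],"x":91}
After op 15 (replace /qri/1 86): {"f":{"hp":96,"re":80,"rkg":10,"yzw":57,"z":59},"qri":[44,86,30],"x":91}
After op 16 (replace /f/re 94): {"f":{"hp":96,"re":94,"rkg":10,"yzw":57,"z":59},"qri":[44,86,30],"x":91}
After op 17 (remove /qri): {"f":{"hp":96,"re":94,"rkg":10,"yzw":57,"z":59},"x":91}
After op 18 (add /l 51): {"f":{"hp":96,"re":94,"rkg":10,"yzw":57,"z":59},"l":51,"x":91}
After op 19 (add /l 38): {"f":{"hp":96,"re":94,"rkg":10,"yzw":57,"z":59},"l":38,"x":91}
After op 20 (add /v 93): {"f":{"hp":96,"re":94,"rkg":10,"yzw":57,"z":59},"l":38,"v":93,"x":91}
Size at path /f: 5

Answer: 5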